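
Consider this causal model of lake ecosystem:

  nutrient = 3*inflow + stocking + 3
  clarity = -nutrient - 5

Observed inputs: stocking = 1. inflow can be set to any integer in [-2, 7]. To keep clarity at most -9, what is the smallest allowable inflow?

inflow = 0

Substituting into the nutrient equation gives nutrient = 3*inflow + 4.
Substituting into the clarity equation gives clarity = -3*inflow - 9.
Require -3*inflow - 9 ≤ -9, so inflow ≥ 0.
The smallest integer in [-2, 7] satisfying this is 0.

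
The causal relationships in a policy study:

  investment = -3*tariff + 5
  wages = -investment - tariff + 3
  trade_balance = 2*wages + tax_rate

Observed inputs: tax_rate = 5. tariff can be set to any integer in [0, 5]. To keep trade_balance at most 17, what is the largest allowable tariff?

Substituting into the wages equation gives wages = 2*tariff - 2.
This gives trade_balance = 4*tariff + 1.
Require 4*tariff + 1 ≤ 17, so tariff ≤ 4.
The largest integer in [0, 5] satisfying this is 4.

tariff = 4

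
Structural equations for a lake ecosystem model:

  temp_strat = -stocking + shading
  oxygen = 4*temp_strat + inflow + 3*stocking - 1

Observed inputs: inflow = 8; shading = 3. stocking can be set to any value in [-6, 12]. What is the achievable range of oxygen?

Substituting into the temp_strat equation gives temp_strat = -stocking + 3.
So oxygen = -stocking + 19.
Linear in stocking, so extremes are at the endpoints: stocking = -6 gives oxygen = 25; stocking = 12 gives oxygen = 7.

7 to 25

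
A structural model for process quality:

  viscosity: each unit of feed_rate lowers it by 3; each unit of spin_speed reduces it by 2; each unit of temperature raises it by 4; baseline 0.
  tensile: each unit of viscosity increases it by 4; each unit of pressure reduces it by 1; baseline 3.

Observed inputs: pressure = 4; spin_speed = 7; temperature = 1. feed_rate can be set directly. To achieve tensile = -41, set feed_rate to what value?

feed_rate = 0

Substituting into the viscosity equation gives viscosity = -3*feed_rate - 10.
Substituting into the tensile equation gives tensile = -12*feed_rate - 41.
Solve -12*feed_rate - 41 = -41: feed_rate = (-41 + 41) / -12 = 0.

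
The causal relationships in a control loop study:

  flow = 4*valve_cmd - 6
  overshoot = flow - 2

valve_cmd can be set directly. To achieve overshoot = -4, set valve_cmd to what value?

valve_cmd = 1

Substituting into the overshoot equation gives overshoot = 4*valve_cmd - 8.
Solve 4*valve_cmd - 8 = -4: valve_cmd = (-4 + 8) / 4 = 1.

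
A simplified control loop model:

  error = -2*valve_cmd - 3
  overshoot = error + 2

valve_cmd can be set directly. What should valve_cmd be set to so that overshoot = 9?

Substituting into the overshoot equation gives overshoot = -2*valve_cmd - 1.
Solve -2*valve_cmd - 1 = 9: valve_cmd = (9 + 1) / -2 = -5.

valve_cmd = -5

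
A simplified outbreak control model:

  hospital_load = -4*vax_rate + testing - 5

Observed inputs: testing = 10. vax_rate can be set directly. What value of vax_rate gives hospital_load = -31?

Substituting into the hospital_load equation gives hospital_load = -4*vax_rate + 5.
Solve -4*vax_rate + 5 = -31: vax_rate = (-31 - 5) / -4 = 9.

vax_rate = 9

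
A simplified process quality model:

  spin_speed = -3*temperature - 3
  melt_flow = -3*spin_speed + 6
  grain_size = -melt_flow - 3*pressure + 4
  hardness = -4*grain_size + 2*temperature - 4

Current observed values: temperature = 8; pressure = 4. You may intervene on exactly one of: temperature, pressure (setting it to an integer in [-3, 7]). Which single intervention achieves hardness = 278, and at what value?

Intervening on temperature: with other inputs at their observed values, hardness = 38*temperature + 88. Solving for 278 gives temperature = 5, within [-3, 7].
Intervening on pressure: hardness = 12*pressure + 344. Reaching 278 requires pressure = -11/2, not an integer.

set temperature = 5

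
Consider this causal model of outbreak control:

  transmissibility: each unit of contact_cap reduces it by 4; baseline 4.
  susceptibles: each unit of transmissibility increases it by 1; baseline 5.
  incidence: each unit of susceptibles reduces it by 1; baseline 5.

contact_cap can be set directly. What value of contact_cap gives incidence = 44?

contact_cap = 12

Substituting into the susceptibles equation gives susceptibles = -4*contact_cap + 9.
incidence becomes 4*contact_cap - 4.
Solve 4*contact_cap - 4 = 44: contact_cap = (44 + 4) / 4 = 12.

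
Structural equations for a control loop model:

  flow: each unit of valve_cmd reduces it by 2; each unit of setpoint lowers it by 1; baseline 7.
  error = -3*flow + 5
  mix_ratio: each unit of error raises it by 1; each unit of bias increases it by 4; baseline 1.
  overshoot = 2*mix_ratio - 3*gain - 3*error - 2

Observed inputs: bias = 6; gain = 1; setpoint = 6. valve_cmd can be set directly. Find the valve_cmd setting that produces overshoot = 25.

Substituting into the flow equation gives flow = -2*valve_cmd + 1.
Substituting into the error equation gives error = 6*valve_cmd + 2.
Substituting into the mix_ratio equation gives mix_ratio = 6*valve_cmd + 27.
This gives overshoot = -6*valve_cmd + 43.
Solve -6*valve_cmd + 43 = 25: valve_cmd = (25 - 43) / -6 = 3.

valve_cmd = 3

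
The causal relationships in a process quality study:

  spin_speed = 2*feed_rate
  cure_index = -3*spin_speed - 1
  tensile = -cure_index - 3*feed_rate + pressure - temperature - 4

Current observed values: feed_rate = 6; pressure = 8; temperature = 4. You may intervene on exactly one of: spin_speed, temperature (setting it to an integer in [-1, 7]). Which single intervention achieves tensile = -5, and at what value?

Intervening on spin_speed: with other inputs at their observed values, tensile = 3*spin_speed - 17. Solving for -5 gives spin_speed = 4, within [-1, 7].
Intervening on temperature: tensile = -temperature + 23. Reaching -5 requires temperature = 28, outside [-1, 7].

set spin_speed = 4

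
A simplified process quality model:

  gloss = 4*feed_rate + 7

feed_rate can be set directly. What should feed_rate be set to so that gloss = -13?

Solve 4*feed_rate + 7 = -13: feed_rate = (-13 - 7) / 4 = -5.

feed_rate = -5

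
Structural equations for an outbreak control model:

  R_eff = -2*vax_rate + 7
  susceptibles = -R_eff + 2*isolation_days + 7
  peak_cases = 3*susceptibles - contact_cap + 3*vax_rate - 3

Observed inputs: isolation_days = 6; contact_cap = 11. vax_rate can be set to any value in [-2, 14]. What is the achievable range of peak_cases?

4 to 148

Substituting into the susceptibles equation gives susceptibles = 2*vax_rate + 12.
Substituting into the peak_cases equation gives peak_cases = 9*vax_rate + 22.
Linear in vax_rate, so extremes are at the endpoints: vax_rate = -2 gives peak_cases = 4; vax_rate = 14 gives peak_cases = 148.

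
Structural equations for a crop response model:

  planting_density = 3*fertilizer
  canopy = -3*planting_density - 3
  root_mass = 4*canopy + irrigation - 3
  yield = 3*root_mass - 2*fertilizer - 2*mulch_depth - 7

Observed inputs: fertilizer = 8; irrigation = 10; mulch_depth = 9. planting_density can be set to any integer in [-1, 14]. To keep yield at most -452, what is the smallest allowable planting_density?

Intervening on planting_density fixes its value directly, overriding its dependence on fertilizer.
Substituting into the root_mass equation gives root_mass = -12*planting_density - 5.
Substituting into the yield equation gives yield = -36*planting_density - 56.
Require -36*planting_density - 56 ≤ -452, so planting_density ≥ 11.
The smallest integer in [-1, 14] satisfying this is 11.

planting_density = 11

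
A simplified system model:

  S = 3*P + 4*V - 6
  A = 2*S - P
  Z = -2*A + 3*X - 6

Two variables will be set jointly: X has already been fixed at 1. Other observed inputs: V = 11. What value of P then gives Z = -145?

P = -1

With X held at 1:
Substituting into the S equation gives S = 3*P + 38.
Substituting into the A equation gives A = 5*P + 76.
So Z = -10*P - 155.
Solve -10*P - 155 = -145: P = (-145 + 155) / -10 = -1.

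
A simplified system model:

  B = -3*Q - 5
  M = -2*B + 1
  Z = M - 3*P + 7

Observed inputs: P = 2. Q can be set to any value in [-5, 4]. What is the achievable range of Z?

-18 to 36

Substituting into the M equation gives M = 6*Q + 11.
Substituting into the Z equation gives Z = 6*Q + 12.
Linear in Q, so extremes are at the endpoints: Q = -5 gives Z = -18; Q = 4 gives Z = 36.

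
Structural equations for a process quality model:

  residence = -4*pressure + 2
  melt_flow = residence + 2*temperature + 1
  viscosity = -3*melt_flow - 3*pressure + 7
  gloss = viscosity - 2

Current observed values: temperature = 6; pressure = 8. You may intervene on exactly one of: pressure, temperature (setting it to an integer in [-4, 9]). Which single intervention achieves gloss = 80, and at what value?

set temperature = -2

Intervening on pressure: gloss = 9*pressure - 40. Reaching 80 requires pressure = 40/3, not an integer.
Intervening on temperature: with other inputs at their observed values, gloss = -6*temperature + 68. Solving for 80 gives temperature = -2, within [-4, 9].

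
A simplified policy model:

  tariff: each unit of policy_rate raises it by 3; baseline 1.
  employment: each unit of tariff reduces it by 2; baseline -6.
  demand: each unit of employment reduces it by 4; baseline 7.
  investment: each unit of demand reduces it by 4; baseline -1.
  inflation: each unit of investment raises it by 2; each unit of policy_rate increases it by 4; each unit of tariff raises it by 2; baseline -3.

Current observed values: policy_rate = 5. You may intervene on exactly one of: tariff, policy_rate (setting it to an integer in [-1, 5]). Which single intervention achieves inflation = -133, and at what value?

set policy_rate = -1

Intervening on tariff: inflation = -62*tariff - 233. Reaching -133 requires tariff = -50/31, not an integer.
Intervening on policy_rate: with other inputs at their observed values, inflation = -182*policy_rate - 315. Solving for -133 gives policy_rate = -1, within [-1, 5].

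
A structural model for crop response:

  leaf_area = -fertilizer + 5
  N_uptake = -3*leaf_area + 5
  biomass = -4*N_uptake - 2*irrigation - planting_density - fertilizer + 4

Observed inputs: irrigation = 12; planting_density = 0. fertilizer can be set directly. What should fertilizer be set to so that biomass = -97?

Substituting into the N_uptake equation gives N_uptake = 3*fertilizer - 10.
Substituting into the biomass equation gives biomass = -13*fertilizer + 20.
Solve -13*fertilizer + 20 = -97: fertilizer = (-97 - 20) / -13 = 9.

fertilizer = 9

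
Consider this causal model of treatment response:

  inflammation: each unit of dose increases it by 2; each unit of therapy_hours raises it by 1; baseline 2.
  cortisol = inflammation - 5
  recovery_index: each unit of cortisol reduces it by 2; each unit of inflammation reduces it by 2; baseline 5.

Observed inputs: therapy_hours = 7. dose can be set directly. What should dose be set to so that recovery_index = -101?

dose = 10

Substituting into the inflammation equation gives inflammation = 2*dose + 9.
This gives cortisol = 2*dose + 4.
This gives recovery_index = -8*dose - 21.
Solve -8*dose - 21 = -101: dose = (-101 + 21) / -8 = 10.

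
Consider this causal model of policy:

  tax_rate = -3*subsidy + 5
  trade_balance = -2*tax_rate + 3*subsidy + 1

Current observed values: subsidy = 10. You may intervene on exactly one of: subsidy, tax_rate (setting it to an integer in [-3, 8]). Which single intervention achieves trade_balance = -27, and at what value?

set subsidy = -2

Intervening on subsidy: with other inputs at their observed values, trade_balance = 9*subsidy - 9. Solving for -27 gives subsidy = -2, within [-3, 8].
Intervening on tax_rate: trade_balance = -2*tax_rate + 31. Reaching -27 requires tax_rate = 29, outside [-3, 8].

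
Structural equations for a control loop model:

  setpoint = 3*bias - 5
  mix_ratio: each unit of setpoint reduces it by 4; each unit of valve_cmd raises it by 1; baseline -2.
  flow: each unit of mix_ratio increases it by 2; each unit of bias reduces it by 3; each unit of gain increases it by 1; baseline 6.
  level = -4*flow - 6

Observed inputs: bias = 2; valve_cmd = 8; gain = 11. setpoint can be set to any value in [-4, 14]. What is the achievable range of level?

Intervening on setpoint fixes its value directly, overriding its dependence on bias.
Substituting into the mix_ratio equation gives mix_ratio = -4*setpoint + 6.
Substituting into the flow equation gives flow = -8*setpoint + 23.
Substituting into the level equation gives level = 32*setpoint - 98.
Linear in setpoint, so extremes are at the endpoints: setpoint = -4 gives level = -226; setpoint = 14 gives level = 350.

-226 to 350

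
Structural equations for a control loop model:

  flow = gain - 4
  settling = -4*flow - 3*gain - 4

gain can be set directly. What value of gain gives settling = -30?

Substituting into the settling equation gives settling = -7*gain + 12.
Solve -7*gain + 12 = -30: gain = (-30 - 12) / -7 = 6.

gain = 6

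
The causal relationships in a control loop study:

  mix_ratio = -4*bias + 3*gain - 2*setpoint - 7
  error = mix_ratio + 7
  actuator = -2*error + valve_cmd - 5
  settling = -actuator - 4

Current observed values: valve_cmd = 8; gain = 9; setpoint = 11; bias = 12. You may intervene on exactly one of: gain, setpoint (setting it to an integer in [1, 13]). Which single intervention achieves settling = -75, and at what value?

set gain = 12

Intervening on gain: with other inputs at their observed values, settling = 6*gain - 147. Solving for -75 gives gain = 12, within [1, 13].
Intervening on setpoint: settling = -4*setpoint - 49. Reaching -75 requires setpoint = 13/2, not an integer.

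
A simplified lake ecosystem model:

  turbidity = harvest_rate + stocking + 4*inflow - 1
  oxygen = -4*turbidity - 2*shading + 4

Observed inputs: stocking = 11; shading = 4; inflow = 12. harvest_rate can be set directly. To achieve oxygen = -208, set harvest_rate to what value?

harvest_rate = -7

Substituting into the turbidity equation gives turbidity = harvest_rate + 58.
oxygen becomes -4*harvest_rate - 236.
Solve -4*harvest_rate - 236 = -208: harvest_rate = (-208 + 236) / -4 = -7.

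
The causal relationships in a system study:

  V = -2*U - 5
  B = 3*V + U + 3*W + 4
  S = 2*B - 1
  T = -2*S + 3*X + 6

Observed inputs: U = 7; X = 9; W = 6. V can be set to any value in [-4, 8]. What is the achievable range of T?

Intervening on V fixes its value directly, overriding its dependence on U.
Substituting into the B equation gives B = 3*V + 29.
S becomes 6*V + 57.
This gives T = -12*V - 81.
Linear in V, so extremes are at the endpoints: V = -4 gives T = -33; V = 8 gives T = -177.

-177 to -33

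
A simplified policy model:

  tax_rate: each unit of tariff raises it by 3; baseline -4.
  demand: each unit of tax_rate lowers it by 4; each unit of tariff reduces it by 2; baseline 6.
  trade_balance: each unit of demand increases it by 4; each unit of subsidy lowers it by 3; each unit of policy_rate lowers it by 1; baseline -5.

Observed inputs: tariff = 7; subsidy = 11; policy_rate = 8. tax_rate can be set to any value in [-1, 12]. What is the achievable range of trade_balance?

-270 to -62

Intervening on tax_rate fixes its value directly, overriding its dependence on tariff.
Substituting into the demand equation gives demand = -4*tax_rate - 8.
Substituting into the trade_balance equation gives trade_balance = -16*tax_rate - 78.
Linear in tax_rate, so extremes are at the endpoints: tax_rate = -1 gives trade_balance = -62; tax_rate = 12 gives trade_balance = -270.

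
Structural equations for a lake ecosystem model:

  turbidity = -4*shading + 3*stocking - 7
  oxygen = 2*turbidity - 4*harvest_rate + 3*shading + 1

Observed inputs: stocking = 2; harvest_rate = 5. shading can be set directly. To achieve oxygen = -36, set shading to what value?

shading = 3

Substituting into the turbidity equation gives turbidity = -4*shading - 1.
Substituting into the oxygen equation gives oxygen = -5*shading - 21.
Solve -5*shading - 21 = -36: shading = (-36 + 21) / -5 = 3.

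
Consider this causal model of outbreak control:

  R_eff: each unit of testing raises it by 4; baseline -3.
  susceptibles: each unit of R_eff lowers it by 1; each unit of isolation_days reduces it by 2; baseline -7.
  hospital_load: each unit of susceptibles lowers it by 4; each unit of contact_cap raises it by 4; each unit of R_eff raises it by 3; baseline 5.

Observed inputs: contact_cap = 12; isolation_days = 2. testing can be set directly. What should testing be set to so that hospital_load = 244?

Substituting into the susceptibles equation gives susceptibles = -4*testing - 8.
Substituting into the hospital_load equation gives hospital_load = 28*testing + 76.
Solve 28*testing + 76 = 244: testing = (244 - 76) / 28 = 6.

testing = 6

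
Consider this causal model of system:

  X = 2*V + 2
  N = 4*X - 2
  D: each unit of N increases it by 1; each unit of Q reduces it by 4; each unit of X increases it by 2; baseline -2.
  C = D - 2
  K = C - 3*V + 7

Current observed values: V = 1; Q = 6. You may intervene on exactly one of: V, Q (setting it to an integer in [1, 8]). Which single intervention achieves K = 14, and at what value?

set Q = 2

Intervening on V: K = 9*V - 11. Reaching 14 requires V = 25/9, not an integer.
Intervening on Q: with other inputs at their observed values, K = -4*Q + 22. Solving for 14 gives Q = 2, within [1, 8].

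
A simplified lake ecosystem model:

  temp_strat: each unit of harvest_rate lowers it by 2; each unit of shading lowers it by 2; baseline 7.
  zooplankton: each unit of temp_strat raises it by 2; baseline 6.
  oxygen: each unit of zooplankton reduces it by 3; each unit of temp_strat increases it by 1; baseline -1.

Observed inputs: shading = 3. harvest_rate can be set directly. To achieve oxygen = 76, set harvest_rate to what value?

Substituting into the temp_strat equation gives temp_strat = -2*harvest_rate + 1.
Substituting into the zooplankton equation gives zooplankton = -4*harvest_rate + 8.
Substituting into the oxygen equation gives oxygen = 10*harvest_rate - 24.
Solve 10*harvest_rate - 24 = 76: harvest_rate = (76 + 24) / 10 = 10.

harvest_rate = 10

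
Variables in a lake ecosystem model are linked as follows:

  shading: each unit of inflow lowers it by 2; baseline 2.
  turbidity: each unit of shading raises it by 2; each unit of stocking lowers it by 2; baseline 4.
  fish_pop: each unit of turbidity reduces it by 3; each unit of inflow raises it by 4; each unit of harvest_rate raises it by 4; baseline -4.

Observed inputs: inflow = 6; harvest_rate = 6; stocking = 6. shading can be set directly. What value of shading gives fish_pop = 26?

Intervening on shading fixes its value directly, overriding its dependence on inflow.
Substituting into the turbidity equation gives turbidity = 2*shading - 8.
Substituting into the fish_pop equation gives fish_pop = -6*shading + 68.
Solve -6*shading + 68 = 26: shading = (26 - 68) / -6 = 7.

shading = 7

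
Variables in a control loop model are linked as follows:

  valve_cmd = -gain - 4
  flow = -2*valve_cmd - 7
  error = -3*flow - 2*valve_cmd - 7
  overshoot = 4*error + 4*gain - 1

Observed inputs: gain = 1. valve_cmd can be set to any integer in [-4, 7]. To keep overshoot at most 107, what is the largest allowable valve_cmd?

Intervening on valve_cmd fixes its value directly, overriding its dependence on gain.
Substituting into the error equation gives error = 4*valve_cmd + 14.
Substituting into the overshoot equation gives overshoot = 16*valve_cmd + 59.
Require 16*valve_cmd + 59 ≤ 107, so valve_cmd ≤ 3.
The largest integer in [-4, 7] satisfying this is 3.

valve_cmd = 3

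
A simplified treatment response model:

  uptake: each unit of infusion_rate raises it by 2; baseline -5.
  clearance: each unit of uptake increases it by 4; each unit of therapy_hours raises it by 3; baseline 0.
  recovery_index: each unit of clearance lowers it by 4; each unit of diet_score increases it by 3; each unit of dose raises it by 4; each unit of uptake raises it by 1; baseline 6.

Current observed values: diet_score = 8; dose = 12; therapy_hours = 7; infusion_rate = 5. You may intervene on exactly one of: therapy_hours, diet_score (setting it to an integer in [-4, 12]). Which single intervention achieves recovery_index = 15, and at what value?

set therapy_hours = -1

Intervening on therapy_hours: with other inputs at their observed values, recovery_index = -12*therapy_hours + 3. Solving for 15 gives therapy_hours = -1, within [-4, 12].
Intervening on diet_score: recovery_index = 3*diet_score - 105. Reaching 15 requires diet_score = 40, outside [-4, 12].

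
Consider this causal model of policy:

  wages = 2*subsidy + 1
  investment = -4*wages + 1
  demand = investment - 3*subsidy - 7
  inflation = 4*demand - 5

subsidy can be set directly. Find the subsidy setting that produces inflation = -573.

subsidy = 12

Substituting into the investment equation gives investment = -8*subsidy - 3.
demand becomes -11*subsidy - 10.
So inflation = -44*subsidy - 45.
Solve -44*subsidy - 45 = -573: subsidy = (-573 + 45) / -44 = 12.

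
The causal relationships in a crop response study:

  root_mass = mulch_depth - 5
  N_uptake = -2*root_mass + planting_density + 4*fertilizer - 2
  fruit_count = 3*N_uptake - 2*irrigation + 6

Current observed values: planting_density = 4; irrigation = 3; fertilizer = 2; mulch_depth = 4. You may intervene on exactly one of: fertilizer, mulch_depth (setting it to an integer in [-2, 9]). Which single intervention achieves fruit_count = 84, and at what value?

Intervening on fertilizer: with other inputs at their observed values, fruit_count = 12*fertilizer + 12. Solving for 84 gives fertilizer = 6, within [-2, 9].
Intervening on mulch_depth: fruit_count = -6*mulch_depth + 60. Reaching 84 requires mulch_depth = -4, outside [-2, 9].

set fertilizer = 6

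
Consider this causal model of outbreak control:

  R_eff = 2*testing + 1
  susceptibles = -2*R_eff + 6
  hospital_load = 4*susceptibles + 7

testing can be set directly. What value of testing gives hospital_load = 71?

Substituting into the susceptibles equation gives susceptibles = -4*testing + 4.
Substituting into the hospital_load equation gives hospital_load = -16*testing + 23.
Solve -16*testing + 23 = 71: testing = (71 - 23) / -16 = -3.

testing = -3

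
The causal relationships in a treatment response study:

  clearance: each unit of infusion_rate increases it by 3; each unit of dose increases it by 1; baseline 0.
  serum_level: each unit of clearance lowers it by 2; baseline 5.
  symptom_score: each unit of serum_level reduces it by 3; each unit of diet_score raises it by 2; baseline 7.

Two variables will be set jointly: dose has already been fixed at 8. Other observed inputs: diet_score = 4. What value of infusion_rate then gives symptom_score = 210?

infusion_rate = 9

With dose held at 8:
Substituting into the clearance equation gives clearance = 3*infusion_rate + 8.
Substituting into the serum_level equation gives serum_level = -6*infusion_rate - 11.
Substituting into the symptom_score equation gives symptom_score = 18*infusion_rate + 48.
Solve 18*infusion_rate + 48 = 210: infusion_rate = (210 - 48) / 18 = 9.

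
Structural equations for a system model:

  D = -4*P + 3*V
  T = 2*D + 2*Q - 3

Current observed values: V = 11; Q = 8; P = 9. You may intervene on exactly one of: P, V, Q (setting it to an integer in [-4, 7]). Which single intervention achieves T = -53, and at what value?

set V = 1

Intervening on P: T = -8*P + 79. Reaching -53 requires P = 33/2, not an integer.
Intervening on V: with other inputs at their observed values, T = 6*V - 59. Solving for -53 gives V = 1, within [-4, 7].
Intervening on Q: T = 2*Q - 9. Reaching -53 requires Q = -22, outside [-4, 7].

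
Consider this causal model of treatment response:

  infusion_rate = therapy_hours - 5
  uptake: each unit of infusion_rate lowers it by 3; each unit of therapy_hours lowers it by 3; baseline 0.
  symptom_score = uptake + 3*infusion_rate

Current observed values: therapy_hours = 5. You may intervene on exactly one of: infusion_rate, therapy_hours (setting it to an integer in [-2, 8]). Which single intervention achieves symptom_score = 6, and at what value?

set therapy_hours = -2

Intervening on infusion_rate: the paths from infusion_rate to symptom_score cancel (net effect zero), leaving symptom_score = -15; 6 is unreachable this way.
Intervening on therapy_hours: with other inputs at their observed values, symptom_score = -3*therapy_hours. Solving for 6 gives therapy_hours = -2, within [-2, 8].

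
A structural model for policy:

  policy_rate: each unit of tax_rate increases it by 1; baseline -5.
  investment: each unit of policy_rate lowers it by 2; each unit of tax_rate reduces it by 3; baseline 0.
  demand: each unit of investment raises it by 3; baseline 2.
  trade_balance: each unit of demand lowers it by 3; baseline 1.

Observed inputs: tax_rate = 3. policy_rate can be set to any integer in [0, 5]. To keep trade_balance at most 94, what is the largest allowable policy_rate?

policy_rate = 1

Intervening on policy_rate fixes its value directly, overriding its dependence on tax_rate.
Substituting into the investment equation gives investment = -2*policy_rate - 9.
Substituting into the demand equation gives demand = -6*policy_rate - 25.
Substituting into the trade_balance equation gives trade_balance = 18*policy_rate + 76.
Require 18*policy_rate + 76 ≤ 94, so policy_rate ≤ 1.
The largest integer in [0, 5] satisfying this is 1.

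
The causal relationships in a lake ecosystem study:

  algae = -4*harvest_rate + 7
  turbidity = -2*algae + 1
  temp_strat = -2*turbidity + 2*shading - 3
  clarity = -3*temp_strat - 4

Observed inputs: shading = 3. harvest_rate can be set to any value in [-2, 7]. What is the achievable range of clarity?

Substituting into the turbidity equation gives turbidity = 8*harvest_rate - 13.
Substituting into the temp_strat equation gives temp_strat = -16*harvest_rate + 29.
clarity becomes 48*harvest_rate - 91.
Linear in harvest_rate, so extremes are at the endpoints: harvest_rate = -2 gives clarity = -187; harvest_rate = 7 gives clarity = 245.

-187 to 245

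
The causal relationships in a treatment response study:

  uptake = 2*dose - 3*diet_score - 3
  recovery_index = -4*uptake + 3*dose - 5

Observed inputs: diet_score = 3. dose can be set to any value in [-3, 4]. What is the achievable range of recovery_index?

23 to 58

Substituting into the uptake equation gives uptake = 2*dose - 12.
Substituting into the recovery_index equation gives recovery_index = -5*dose + 43.
Linear in dose, so extremes are at the endpoints: dose = -3 gives recovery_index = 58; dose = 4 gives recovery_index = 23.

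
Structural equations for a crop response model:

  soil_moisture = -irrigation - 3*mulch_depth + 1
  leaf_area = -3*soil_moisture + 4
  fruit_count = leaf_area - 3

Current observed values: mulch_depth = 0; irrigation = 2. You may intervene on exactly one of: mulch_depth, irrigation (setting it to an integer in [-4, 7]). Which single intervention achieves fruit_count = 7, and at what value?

set irrigation = 3

Intervening on mulch_depth: fruit_count = 9*mulch_depth + 4. Reaching 7 requires mulch_depth = 1/3, not an integer.
Intervening on irrigation: with other inputs at their observed values, fruit_count = 3*irrigation - 2. Solving for 7 gives irrigation = 3, within [-4, 7].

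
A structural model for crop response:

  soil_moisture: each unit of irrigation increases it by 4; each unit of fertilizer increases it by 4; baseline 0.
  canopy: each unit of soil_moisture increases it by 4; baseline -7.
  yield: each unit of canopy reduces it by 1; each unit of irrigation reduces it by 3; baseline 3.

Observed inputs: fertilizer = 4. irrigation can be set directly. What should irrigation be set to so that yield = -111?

irrigation = 3

Substituting into the soil_moisture equation gives soil_moisture = 4*irrigation + 16.
This gives canopy = 16*irrigation + 57.
Substituting into the yield equation gives yield = -19*irrigation - 54.
Solve -19*irrigation - 54 = -111: irrigation = (-111 + 54) / -19 = 3.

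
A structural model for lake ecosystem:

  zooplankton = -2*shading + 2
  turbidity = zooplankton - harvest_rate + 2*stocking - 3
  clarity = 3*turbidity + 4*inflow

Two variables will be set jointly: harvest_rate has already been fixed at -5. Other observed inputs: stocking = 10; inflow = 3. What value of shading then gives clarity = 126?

shading = -7

With harvest_rate held at -5:
Substituting into the turbidity equation gives turbidity = -2*shading + 24.
Substituting into the clarity equation gives clarity = -6*shading + 84.
Solve -6*shading + 84 = 126: shading = (126 - 84) / -6 = -7.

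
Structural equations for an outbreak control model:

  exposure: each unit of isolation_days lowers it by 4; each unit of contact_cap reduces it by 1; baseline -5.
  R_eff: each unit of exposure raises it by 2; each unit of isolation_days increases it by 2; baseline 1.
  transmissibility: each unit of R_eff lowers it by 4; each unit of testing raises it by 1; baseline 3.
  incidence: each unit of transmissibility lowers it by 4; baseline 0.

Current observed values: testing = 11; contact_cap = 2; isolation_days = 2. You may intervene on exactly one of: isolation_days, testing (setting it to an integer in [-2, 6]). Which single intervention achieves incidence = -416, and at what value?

set testing = 1

Intervening on isolation_days: incidence = -96*isolation_days - 264. Reaching -416 requires isolation_days = 19/12, not an integer.
Intervening on testing: with other inputs at their observed values, incidence = -4*testing - 412. Solving for -416 gives testing = 1, within [-2, 6].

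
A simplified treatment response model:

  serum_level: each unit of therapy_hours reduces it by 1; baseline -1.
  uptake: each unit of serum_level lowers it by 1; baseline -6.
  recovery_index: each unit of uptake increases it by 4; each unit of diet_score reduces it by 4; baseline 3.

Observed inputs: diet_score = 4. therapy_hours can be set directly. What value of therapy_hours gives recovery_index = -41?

therapy_hours = -2

Substituting into the uptake equation gives uptake = therapy_hours - 5.
So recovery_index = 4*therapy_hours - 33.
Solve 4*therapy_hours - 33 = -41: therapy_hours = (-41 + 33) / 4 = -2.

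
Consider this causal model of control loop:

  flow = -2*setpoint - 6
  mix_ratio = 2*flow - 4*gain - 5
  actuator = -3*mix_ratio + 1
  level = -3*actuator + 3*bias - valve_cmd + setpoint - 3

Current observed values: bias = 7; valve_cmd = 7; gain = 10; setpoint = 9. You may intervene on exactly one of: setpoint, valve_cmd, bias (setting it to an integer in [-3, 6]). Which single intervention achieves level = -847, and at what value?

Intervening on setpoint: level = -35*setpoint - 505. Reaching -847 requires setpoint = 342/35, not an integer.
Intervening on valve_cmd: level = -valve_cmd - 813. Reaching -847 requires valve_cmd = 34, outside [-3, 6].
Intervening on bias: with other inputs at their observed values, level = 3*bias - 841. Solving for -847 gives bias = -2, within [-3, 6].

set bias = -2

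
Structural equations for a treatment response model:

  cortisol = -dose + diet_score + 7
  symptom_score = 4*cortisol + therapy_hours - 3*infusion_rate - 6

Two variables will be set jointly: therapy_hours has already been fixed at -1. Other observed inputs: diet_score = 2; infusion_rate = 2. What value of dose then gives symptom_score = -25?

dose = 12

With therapy_hours held at -1:
Substituting into the cortisol equation gives cortisol = -dose + 9.
Substituting into the symptom_score equation gives symptom_score = -4*dose + 23.
Solve -4*dose + 23 = -25: dose = (-25 - 23) / -4 = 12.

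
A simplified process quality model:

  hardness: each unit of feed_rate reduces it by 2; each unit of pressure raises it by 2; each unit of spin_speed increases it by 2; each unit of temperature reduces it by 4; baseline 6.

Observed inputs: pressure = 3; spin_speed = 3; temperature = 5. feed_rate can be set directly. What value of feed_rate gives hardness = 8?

Substituting into the hardness equation gives hardness = -2*feed_rate - 2.
Solve -2*feed_rate - 2 = 8: feed_rate = (8 + 2) / -2 = -5.

feed_rate = -5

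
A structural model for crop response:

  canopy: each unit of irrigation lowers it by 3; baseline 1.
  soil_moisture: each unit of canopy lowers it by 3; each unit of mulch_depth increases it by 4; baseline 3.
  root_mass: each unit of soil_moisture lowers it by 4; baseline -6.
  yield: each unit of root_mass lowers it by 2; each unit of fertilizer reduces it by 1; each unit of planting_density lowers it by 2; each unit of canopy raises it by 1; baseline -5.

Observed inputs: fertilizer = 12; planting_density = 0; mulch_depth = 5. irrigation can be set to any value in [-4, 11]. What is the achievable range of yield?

Substituting into the soil_moisture equation gives soil_moisture = 9*irrigation + 20.
Substituting into the root_mass equation gives root_mass = -36*irrigation - 86.
This gives yield = 69*irrigation + 156.
Linear in irrigation, so extremes are at the endpoints: irrigation = -4 gives yield = -120; irrigation = 11 gives yield = 915.

-120 to 915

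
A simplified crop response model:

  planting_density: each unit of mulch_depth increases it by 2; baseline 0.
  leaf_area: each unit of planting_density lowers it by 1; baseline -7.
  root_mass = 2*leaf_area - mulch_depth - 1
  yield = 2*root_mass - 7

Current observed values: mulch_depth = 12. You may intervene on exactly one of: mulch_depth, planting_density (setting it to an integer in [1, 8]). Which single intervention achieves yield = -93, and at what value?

Intervening on mulch_depth: yield = -10*mulch_depth - 37. Reaching -93 requires mulch_depth = 28/5, not an integer.
Intervening on planting_density: with other inputs at their observed values, yield = -4*planting_density - 61. Solving for -93 gives planting_density = 8, within [1, 8].

set planting_density = 8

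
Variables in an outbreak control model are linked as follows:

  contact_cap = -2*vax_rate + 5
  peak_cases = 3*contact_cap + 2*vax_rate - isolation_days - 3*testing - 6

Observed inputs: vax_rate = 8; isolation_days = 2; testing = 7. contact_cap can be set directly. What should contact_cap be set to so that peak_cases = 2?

contact_cap = 5

Intervening on contact_cap fixes its value directly, overriding its dependence on vax_rate.
Substituting into the peak_cases equation gives peak_cases = 3*contact_cap - 13.
Solve 3*contact_cap - 13 = 2: contact_cap = (2 + 13) / 3 = 5.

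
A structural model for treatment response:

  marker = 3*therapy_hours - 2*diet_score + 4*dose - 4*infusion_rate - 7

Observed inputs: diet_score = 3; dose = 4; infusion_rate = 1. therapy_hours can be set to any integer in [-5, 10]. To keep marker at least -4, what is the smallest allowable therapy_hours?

therapy_hours = -1

Substituting into the marker equation gives marker = 3*therapy_hours - 1.
Require 3*therapy_hours - 1 ≥ -4, so therapy_hours ≥ -1.
The smallest integer in [-5, 10] satisfying this is -1.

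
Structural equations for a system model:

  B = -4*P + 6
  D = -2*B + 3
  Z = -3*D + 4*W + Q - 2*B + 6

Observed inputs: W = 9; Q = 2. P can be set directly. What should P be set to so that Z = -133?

Substituting into the D equation gives D = 8*P - 9.
Substituting into the Z equation gives Z = -16*P + 59.
Solve -16*P + 59 = -133: P = (-133 - 59) / -16 = 12.

P = 12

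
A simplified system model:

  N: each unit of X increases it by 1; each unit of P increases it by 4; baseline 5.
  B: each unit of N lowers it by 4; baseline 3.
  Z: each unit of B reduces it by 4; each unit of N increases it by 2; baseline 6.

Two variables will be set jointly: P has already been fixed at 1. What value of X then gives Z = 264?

X = 6

With P held at 1:
Substituting into the N equation gives N = X + 9.
Substituting into the B equation gives B = -4*X - 33.
Substituting into the Z equation gives Z = 18*X + 156.
Solve 18*X + 156 = 264: X = (264 - 156) / 18 = 6.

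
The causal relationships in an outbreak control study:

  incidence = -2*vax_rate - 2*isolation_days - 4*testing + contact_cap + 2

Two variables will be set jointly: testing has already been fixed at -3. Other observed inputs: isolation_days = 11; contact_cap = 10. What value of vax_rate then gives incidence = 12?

With testing held at -3:
Substituting into the incidence equation gives incidence = -2*vax_rate + 2.
Solve -2*vax_rate + 2 = 12: vax_rate = (12 - 2) / -2 = -5.

vax_rate = -5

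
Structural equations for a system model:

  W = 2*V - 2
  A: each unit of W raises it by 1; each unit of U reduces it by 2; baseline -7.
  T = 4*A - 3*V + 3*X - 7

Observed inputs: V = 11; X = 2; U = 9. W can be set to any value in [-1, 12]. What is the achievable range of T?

-138 to -86

Intervening on W fixes its value directly, overriding its dependence on V.
Substituting into the A equation gives A = W - 25.
This gives T = 4*W - 134.
Linear in W, so extremes are at the endpoints: W = -1 gives T = -138; W = 12 gives T = -86.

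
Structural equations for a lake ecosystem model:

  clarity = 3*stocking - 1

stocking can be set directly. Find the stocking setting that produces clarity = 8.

stocking = 3

Solve 3*stocking - 1 = 8: stocking = (8 + 1) / 3 = 3.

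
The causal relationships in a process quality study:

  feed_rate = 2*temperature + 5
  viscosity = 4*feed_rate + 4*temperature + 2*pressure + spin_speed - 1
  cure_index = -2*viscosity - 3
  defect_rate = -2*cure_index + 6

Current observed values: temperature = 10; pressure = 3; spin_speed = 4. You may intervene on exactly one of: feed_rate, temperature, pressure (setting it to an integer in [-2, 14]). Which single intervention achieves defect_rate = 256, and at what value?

Intervening on feed_rate: with other inputs at their observed values, defect_rate = 16*feed_rate + 208. Solving for 256 gives feed_rate = 3, within [-2, 14].
Intervening on temperature: defect_rate = 48*temperature + 128. Reaching 256 requires temperature = 8/3, not an integer.
Intervening on pressure: defect_rate = 8*pressure + 584. Reaching 256 requires pressure = -41, outside [-2, 14].

set feed_rate = 3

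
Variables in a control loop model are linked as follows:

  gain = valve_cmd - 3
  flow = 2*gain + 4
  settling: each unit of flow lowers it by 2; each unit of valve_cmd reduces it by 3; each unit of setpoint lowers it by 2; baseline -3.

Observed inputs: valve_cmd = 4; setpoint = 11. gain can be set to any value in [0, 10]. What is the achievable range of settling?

Intervening on gain fixes its value directly, overriding its dependence on valve_cmd.
Substituting into the settling equation gives settling = -4*gain - 45.
Linear in gain, so extremes are at the endpoints: gain = 0 gives settling = -45; gain = 10 gives settling = -85.

-85 to -45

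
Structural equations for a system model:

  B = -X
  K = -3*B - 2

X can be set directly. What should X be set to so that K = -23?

X = -7

Substituting into the K equation gives K = 3*X - 2.
Solve 3*X - 2 = -23: X = (-23 + 2) / 3 = -7.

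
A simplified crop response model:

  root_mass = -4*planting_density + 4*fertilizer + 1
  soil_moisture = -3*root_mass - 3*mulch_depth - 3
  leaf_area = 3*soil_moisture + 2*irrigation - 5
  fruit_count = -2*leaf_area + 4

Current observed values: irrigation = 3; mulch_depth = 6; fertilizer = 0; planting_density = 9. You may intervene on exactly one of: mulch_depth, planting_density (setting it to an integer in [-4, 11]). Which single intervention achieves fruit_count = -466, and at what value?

Intervening on mulch_depth: with other inputs at their observed values, fruit_count = 18*mulch_depth - 610. Solving for -466 gives mulch_depth = 8, within [-4, 11].
Intervening on planting_density: fruit_count = -72*planting_density + 146. Reaching -466 requires planting_density = 17/2, not an integer.

set mulch_depth = 8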